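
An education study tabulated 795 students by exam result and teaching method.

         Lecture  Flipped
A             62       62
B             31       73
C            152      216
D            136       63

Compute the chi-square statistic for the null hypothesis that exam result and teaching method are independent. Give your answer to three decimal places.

53.593

Row totals: 124, 104, 368, 199. Column totals: 381, 414. Grand total N = 795.
Expected counts (row total × column total / N):
  A, Lecture: 124×381/795 = 59.42642
  A, Flipped: 124×414/795 = 64.57358
  B, Lecture: 104×381/795 = 49.84151
  B, Flipped: 104×414/795 = 54.15849
  C, Lecture: 368×381/795 = 176.36226
  C, Flipped: 368×414/795 = 191.63774
  D, Lecture: 199×381/795 = 95.36981
  D, Flipped: 199×414/795 = 103.63019
Contributions (O − E)²/E:
  (62 − 59.42642)²/59.42642 = 0.1115
  (62 − 64.57358)²/64.57358 = 0.1026
  (31 − 49.84151)²/49.84151 = 7.1226
  (73 − 54.15849)²/54.15849 = 6.5549
  (152 − 176.36226)²/176.36226 = 3.3653
  (216 − 191.63774)²/191.63774 = 3.0971
  (136 − 95.36981)²/95.36981 = 17.3096
  (63 − 103.63019)²/103.63019 = 15.9298
χ² = 0.1115 + 0.1026 + 7.1226 + 6.5549 + 3.3653 + 3.0971 + 17.3096 + 15.9298 = 53.593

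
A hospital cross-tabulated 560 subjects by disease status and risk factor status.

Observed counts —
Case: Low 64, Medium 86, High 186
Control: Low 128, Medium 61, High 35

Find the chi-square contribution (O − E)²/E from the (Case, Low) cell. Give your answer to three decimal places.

Row total (Case) = 336; column total (Low) = 192; N = 560.
Expected count E = 336 × 192 / 560 = 115.2000.
Contribution = (O − E)²/E = (64 − 115.2000)² / 115.2000 = 22.756.

22.756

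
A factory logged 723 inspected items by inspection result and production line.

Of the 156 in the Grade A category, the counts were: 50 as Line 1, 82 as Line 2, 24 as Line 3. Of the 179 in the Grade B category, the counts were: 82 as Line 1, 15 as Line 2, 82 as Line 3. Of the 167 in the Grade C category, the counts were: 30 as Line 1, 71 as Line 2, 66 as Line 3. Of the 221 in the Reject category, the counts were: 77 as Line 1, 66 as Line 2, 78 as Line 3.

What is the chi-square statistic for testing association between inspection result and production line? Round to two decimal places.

Row totals: 156, 179, 167, 221. Column totals: 239, 234, 250. Grand total N = 723.
Expected counts (row total × column total / N):
  Grade A, Line 1: 156×239/723 = 51.5685
  Grade A, Line 2: 156×234/723 = 50.4896
  Grade A, Line 3: 156×250/723 = 53.9419
  Grade B, Line 1: 179×239/723 = 59.1715
  Grade B, Line 2: 179×234/723 = 57.9336
  Grade B, Line 3: 179×250/723 = 61.8949
  Grade C, Line 1: 167×239/723 = 55.2047
  Grade C, Line 2: 167×234/723 = 54.0498
  Grade C, Line 3: 167×250/723 = 57.7455
  Reject, Line 1: 221×239/723 = 73.0553
  Reject, Line 2: 221×234/723 = 71.5270
  Reject, Line 3: 221×250/723 = 76.4177
Contributions (O − E)²/E:
  (50 − 51.5685)²/51.5685 = 0.0477
  (82 − 50.4896)²/50.4896 = 19.6655
  (24 − 53.9419)²/53.9419 = 16.6201
  (82 − 59.1715)²/59.1715 = 8.8073
  (15 − 57.9336)²/57.9336 = 31.8174
  (82 − 61.8949)²/61.8949 = 6.5307
  (30 − 55.2047)²/55.2047 = 11.5077
  (71 − 54.0498)²/54.0498 = 5.3156
  (66 − 57.7455)²/57.7455 = 1.1799
  (77 − 73.0553)²/73.0553 = 0.2130
  (66 − 71.5270)²/71.5270 = 0.4271
  (78 − 76.4177)²/76.4177 = 0.0328
χ² = 0.0477 + 19.6655 + 16.6201 + 8.8073 + 31.8174 + 6.5307 + 11.5077 + 5.3156 + 1.1799 + 0.2130 + 0.4271 + 0.0328 = 102.16

102.16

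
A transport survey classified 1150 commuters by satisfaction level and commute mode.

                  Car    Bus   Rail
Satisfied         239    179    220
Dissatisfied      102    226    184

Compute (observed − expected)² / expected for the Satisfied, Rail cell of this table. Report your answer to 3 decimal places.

Row total (Satisfied) = 638; column total (Rail) = 404; N = 1150.
Expected count E = 638 × 404 / 1150 = 224.1322.
Contribution = (O − E)²/E = (220 − 224.1322)² / 224.1322 = 0.076.

0.076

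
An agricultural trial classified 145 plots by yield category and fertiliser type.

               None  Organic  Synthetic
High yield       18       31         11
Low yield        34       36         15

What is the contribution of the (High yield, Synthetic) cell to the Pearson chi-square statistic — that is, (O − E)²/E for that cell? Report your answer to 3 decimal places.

0.005

Row total (High yield) = 60; column total (Synthetic) = 26; N = 145.
Expected count E = 60 × 26 / 145 = 10.7586.
Contribution = (O − E)²/E = (11 − 10.7586)² / 10.7586 = 0.005.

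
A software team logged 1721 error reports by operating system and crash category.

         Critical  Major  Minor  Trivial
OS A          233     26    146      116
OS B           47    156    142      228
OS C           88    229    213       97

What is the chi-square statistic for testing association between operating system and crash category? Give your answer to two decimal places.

398.98

Row totals: 521, 573, 627. Column totals: 368, 411, 501, 441. Grand total N = 1721.
Expected counts (row total × column total / N):
  OS A, Critical: 521×368/1721 = 111.4050
  OS A, Major: 521×411/1721 = 124.4224
  OS A, Minor: 521×501/1721 = 151.6682
  OS A, Trivial: 521×441/1721 = 133.5044
  OS B, Critical: 573×368/1721 = 122.5241
  OS B, Major: 573×411/1721 = 136.8408
  OS B, Minor: 573×501/1721 = 166.8059
  OS B, Trivial: 573×441/1721 = 146.8292
  OS C, Critical: 627×368/1721 = 134.0709
  OS C, Major: 627×411/1721 = 149.7368
  OS C, Minor: 627×501/1721 = 182.5259
  OS C, Trivial: 627×441/1721 = 160.6665
Contributions (O − E)²/E:
  (233 − 111.4050)²/111.4050 = 132.7171
  (26 − 124.4224)²/124.4224 = 77.8555
  (146 − 151.6682)²/151.6682 = 0.2118
  (116 − 133.5044)²/133.5044 = 2.2951
  (47 − 122.5241)²/122.5241 = 46.5532
  (156 − 136.8408)²/136.8408 = 2.6825
  (142 − 166.8059)²/166.8059 = 3.6889
  (228 − 146.8292)²/146.8292 = 44.8732
  (88 − 134.0709)²/134.0709 = 15.8314
  (229 − 149.7368)²/149.7368 = 41.9580
  (213 − 182.5259)²/182.5259 = 5.0879
  (97 − 160.6665)²/160.6665 = 25.2288
χ² = 132.7171 + 77.8555 + 0.2118 + 2.2951 + 46.5532 + 2.6825 + 3.6889 + 44.8732 + 15.8314 + 41.9580 + 5.0879 + 25.2288 = 398.98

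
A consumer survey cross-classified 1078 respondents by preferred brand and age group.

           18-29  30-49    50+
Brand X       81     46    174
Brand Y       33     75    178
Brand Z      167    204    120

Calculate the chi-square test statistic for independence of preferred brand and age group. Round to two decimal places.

Row totals: 301, 286, 491. Column totals: 281, 325, 472. Grand total N = 1078.
Expected counts (row total × column total / N):
  Brand X, 18-29: 301×281/1078 = 78.461
  Brand X, 30-49: 301×325/1078 = 90.747
  Brand X, 50+: 301×472/1078 = 131.792
  Brand Y, 18-29: 286×281/1078 = 74.551
  Brand Y, 30-49: 286×325/1078 = 86.224
  Brand Y, 50+: 286×472/1078 = 125.224
  Brand Z, 18-29: 491×281/1078 = 127.988
  Brand Z, 30-49: 491×325/1078 = 148.029
  Brand Z, 50+: 491×472/1078 = 214.983
Contributions (O − E)²/E:
  (81 − 78.461)²/78.461 = 0.0822
  (46 − 90.747)²/90.747 = 22.0646
  (174 − 131.792)²/131.792 = 13.5176
  (33 − 74.551)²/74.551 = 23.1584
  (75 − 86.224)²/86.224 = 1.4611
  (178 − 125.224)²/125.224 = 22.2426
  (167 − 127.988)²/127.988 = 11.8912
  (204 − 148.029)²/148.029 = 21.1631
  (120 − 214.983)²/214.983 = 41.9650
χ² = 0.0822 + 22.0646 + 13.5176 + 23.1584 + 1.4611 + 22.2426 + 11.8912 + 21.1631 + 41.9650 = 157.55

157.55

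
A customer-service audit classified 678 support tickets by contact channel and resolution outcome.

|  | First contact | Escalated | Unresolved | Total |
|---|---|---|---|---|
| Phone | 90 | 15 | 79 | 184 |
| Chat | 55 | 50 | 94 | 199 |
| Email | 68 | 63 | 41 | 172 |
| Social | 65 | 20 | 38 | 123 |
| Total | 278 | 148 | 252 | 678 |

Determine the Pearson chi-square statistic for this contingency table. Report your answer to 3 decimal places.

68.136

Grand total N = 678.
Expected counts (row total × column total / N):
  Phone, First contact: 184×278/678 = 75.4454
  Phone, Escalated: 184×148/678 = 40.1652
  Phone, Unresolved: 184×252/678 = 68.3894
  Chat, First contact: 199×278/678 = 81.5959
  Chat, Escalated: 199×148/678 = 43.4395
  Chat, Unresolved: 199×252/678 = 73.9646
  Email, First contact: 172×278/678 = 70.5251
  Email, Escalated: 172×148/678 = 37.5457
  Email, Unresolved: 172×252/678 = 63.9292
  Social, First contact: 123×278/678 = 50.4336
  Social, Escalated: 123×148/678 = 26.8496
  Social, Unresolved: 123×252/678 = 45.7168
Contributions (O − E)²/E:
  (90 − 75.4454)²/75.4454 = 2.8078
  (15 − 40.1652)²/40.1652 = 15.7671
  (79 − 68.3894)²/68.3894 = 1.6462
  (55 − 81.5959)²/81.5959 = 8.6688
  (50 − 43.4395)²/43.4395 = 0.9908
  (94 − 73.9646)²/73.9646 = 5.4272
  (68 − 70.5251)²/70.5251 = 0.0904
  (63 − 37.5457)²/37.5457 = 17.2569
  (41 − 63.9292)²/63.9292 = 8.2239
  (65 − 50.4336)²/50.4336 = 4.2071
  (20 − 26.8496)²/26.8496 = 1.7474
  (38 − 45.7168)²/45.7168 = 1.3026
χ² = 2.8078 + 15.7671 + 1.6462 + 8.6688 + 0.9908 + 5.4272 + 0.0904 + 17.2569 + 8.2239 + 4.2071 + 1.7474 + 1.3026 = 68.136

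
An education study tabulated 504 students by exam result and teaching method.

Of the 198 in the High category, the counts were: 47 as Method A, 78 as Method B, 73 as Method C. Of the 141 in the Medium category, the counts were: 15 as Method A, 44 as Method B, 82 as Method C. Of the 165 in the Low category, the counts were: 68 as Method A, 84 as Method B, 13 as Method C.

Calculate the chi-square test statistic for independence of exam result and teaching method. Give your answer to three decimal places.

94.363

Row totals: 198, 141, 165. Column totals: 130, 206, 168. Grand total N = 504.
Expected counts (row total × column total / N):
  High, Method A: 198×130/504 = 51.0714
  High, Method B: 198×206/504 = 80.9286
  High, Method C: 198×168/504 = 66.0000
  Medium, Method A: 141×130/504 = 36.3690
  Medium, Method B: 141×206/504 = 57.6310
  Medium, Method C: 141×168/504 = 47.0000
  Low, Method A: 165×130/504 = 42.5595
  Low, Method B: 165×206/504 = 67.4405
  Low, Method C: 165×168/504 = 55.0000
Contributions (O − E)²/E:
  (47 − 51.0714)²/51.0714 = 0.3246
  (78 − 80.9286)²/80.9286 = 0.1060
  (73 − 66.0000)²/66.0000 = 0.7424
  (15 − 36.3690)²/36.3690 = 12.5556
  (44 − 57.6310)²/57.6310 = 3.2240
  (82 − 47.0000)²/47.0000 = 26.0638
  (68 − 42.5595)²/42.5595 = 15.2074
  (84 − 67.4405)²/67.4405 = 4.0661
  (13 − 55.0000)²/55.0000 = 32.0727
χ² = 0.3246 + 0.1060 + 0.7424 + 12.5556 + 3.2240 + 26.0638 + 15.2074 + 4.0661 + 32.0727 = 94.363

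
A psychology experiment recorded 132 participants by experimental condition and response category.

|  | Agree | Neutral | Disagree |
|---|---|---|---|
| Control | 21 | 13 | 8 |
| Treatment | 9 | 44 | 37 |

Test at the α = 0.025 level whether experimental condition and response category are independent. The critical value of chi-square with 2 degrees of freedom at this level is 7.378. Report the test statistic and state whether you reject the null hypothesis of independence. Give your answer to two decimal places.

26.38; reject H₀

Row totals: 42, 90. Column totals: 30, 57, 45. Grand total N = 132.
Expected counts (row total × column total / N):
  Control, Agree: 42×30/132 = 9.545
  Control, Neutral: 42×57/132 = 18.136
  Control, Disagree: 42×45/132 = 14.318
  Treatment, Agree: 90×30/132 = 20.455
  Treatment, Neutral: 90×57/132 = 38.864
  Treatment, Disagree: 90×45/132 = 30.682
Contributions (O − E)²/E:
  (21 − 9.545)²/9.545 = 13.7472
  (13 − 18.136)²/18.136 = 1.4545
  (8 − 14.318)²/14.318 = 2.7879
  (9 − 20.455)²/20.455 = 6.4149
  (44 − 38.864)²/38.864 = 0.6787
  (37 − 30.682)²/30.682 = 1.3010
χ² = 13.7472 + 1.4545 + 2.7879 + 6.4149 + 0.6787 + 1.3010 = 26.38
df = (2−1)(3−1) = 2. Since 26.38 > 7.378, reject the null hypothesis of independence at α = 0.025.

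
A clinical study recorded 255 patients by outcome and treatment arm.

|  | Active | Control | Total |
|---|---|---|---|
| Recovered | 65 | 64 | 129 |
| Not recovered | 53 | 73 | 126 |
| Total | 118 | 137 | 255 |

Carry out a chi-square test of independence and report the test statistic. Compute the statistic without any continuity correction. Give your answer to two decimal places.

1.78

Grand total N = 255.
Expected counts (row total × column total / N):
  Recovered, Active: 129×118/255 = 59.694
  Recovered, Control: 129×137/255 = 69.306
  Not recovered, Active: 126×118/255 = 58.306
  Not recovered, Control: 126×137/255 = 67.694
Contributions (O − E)²/E:
  (65 − 59.694)²/59.694 = 0.4716
  (64 − 69.306)²/69.306 = 0.4062
  (53 − 58.306)²/58.306 = 0.4829
  (73 − 67.694)²/67.694 = 0.4159
χ² = 0.4716 + 0.4062 + 0.4829 + 0.4159 = 1.78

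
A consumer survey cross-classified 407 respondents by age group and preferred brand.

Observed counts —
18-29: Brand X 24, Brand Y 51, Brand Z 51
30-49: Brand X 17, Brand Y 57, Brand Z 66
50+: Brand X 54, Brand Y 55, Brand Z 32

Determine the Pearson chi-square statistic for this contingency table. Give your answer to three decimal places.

34.304

Row totals: 126, 140, 141. Column totals: 95, 163, 149. Grand total N = 407.
Expected counts (row total × column total / N):
  18-29, Brand X: 126×95/407 = 29.4103
  18-29, Brand Y: 126×163/407 = 50.4619
  18-29, Brand Z: 126×149/407 = 46.1278
  30-49, Brand X: 140×95/407 = 32.6781
  30-49, Brand Y: 140×163/407 = 56.0688
  30-49, Brand Z: 140×149/407 = 51.2531
  50+, Brand X: 141×95/407 = 32.9115
  50+, Brand Y: 141×163/407 = 56.4693
  50+, Brand Z: 141×149/407 = 51.6192
Contributions (O − E)²/E:
  (24 − 29.4103)²/29.4103 = 0.9953
  (51 − 50.4619)²/50.4619 = 0.0057
  (51 − 46.1278)²/46.1278 = 0.5146
  (17 − 32.6781)²/32.6781 = 7.5219
  (57 − 56.0688)²/56.0688 = 0.0155
  (66 − 51.2531)²/51.2531 = 4.2431
  (54 − 32.9115)²/32.9115 = 13.5127
  (55 − 56.4693)²/56.4693 = 0.0382
  (32 − 51.6192)²/51.6192 = 7.4568
χ² = 0.9953 + 0.0057 + 0.5146 + 7.5219 + 0.0155 + 4.2431 + 13.5127 + 0.0382 + 7.4568 = 34.304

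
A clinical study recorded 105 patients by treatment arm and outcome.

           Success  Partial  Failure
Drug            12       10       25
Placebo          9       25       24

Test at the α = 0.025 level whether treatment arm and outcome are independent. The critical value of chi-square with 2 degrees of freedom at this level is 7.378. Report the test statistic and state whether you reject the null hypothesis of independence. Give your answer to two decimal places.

5.79; fail to reject H₀

Row totals: 47, 58. Column totals: 21, 35, 49. Grand total N = 105.
Expected counts (row total × column total / N):
  Drug, Success: 47×21/105 = 9.400
  Drug, Partial: 47×35/105 = 15.667
  Drug, Failure: 47×49/105 = 21.933
  Placebo, Success: 58×21/105 = 11.600
  Placebo, Partial: 58×35/105 = 19.333
  Placebo, Failure: 58×49/105 = 27.067
Contributions (O − E)²/E:
  (12 − 9.400)²/9.400 = 0.7191
  (10 − 15.667)²/15.667 = 2.0498
  (25 − 21.933)²/21.933 = 0.4289
  (9 − 11.600)²/11.600 = 0.5828
  (25 − 19.333)²/19.333 = 1.6611
  (24 − 27.067)²/27.067 = 0.3475
χ² = 0.7191 + 2.0498 + 0.4289 + 0.5828 + 1.6611 + 0.3475 = 5.79
df = (2−1)(3−1) = 2. Since 5.79 < 7.378, fail to reject the null hypothesis of independence at α = 0.025.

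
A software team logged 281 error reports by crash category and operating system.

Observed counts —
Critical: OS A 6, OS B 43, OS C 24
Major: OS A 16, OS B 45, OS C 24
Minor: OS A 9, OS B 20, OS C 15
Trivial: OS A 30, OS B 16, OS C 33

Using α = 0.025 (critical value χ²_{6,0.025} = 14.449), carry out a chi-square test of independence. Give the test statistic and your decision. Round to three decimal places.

33.684; reject H₀

Row totals: 73, 85, 44, 79. Column totals: 61, 124, 96. Grand total N = 281.
Expected counts (row total × column total / N):
  Critical, OS A: 73×61/281 = 15.8470
  Critical, OS B: 73×124/281 = 32.2135
  Critical, OS C: 73×96/281 = 24.9395
  Major, OS A: 85×61/281 = 18.4520
  Major, OS B: 85×124/281 = 37.5089
  Major, OS C: 85×96/281 = 29.0391
  Minor, OS A: 44×61/281 = 9.5516
  Minor, OS B: 44×124/281 = 19.4164
  Minor, OS C: 44×96/281 = 15.0320
  Trivial, OS A: 79×61/281 = 17.1495
  Trivial, OS B: 79×124/281 = 34.8612
  Trivial, OS C: 79×96/281 = 26.9893
Contributions (O − E)²/E:
  (6 − 15.8470)²/15.8470 = 6.1187
  (43 − 32.2135)²/32.2135 = 3.6118
  (24 − 24.9395)²/24.9395 = 0.0354
  (16 − 18.4520)²/18.4520 = 0.3258
  (45 − 37.5089)²/37.5089 = 1.4961
  (24 − 29.0391)²/29.0391 = 0.8744
  (9 − 9.5516)²/9.5516 = 0.0319
  (20 − 19.4164)²/19.4164 = 0.0175
  (15 − 15.0320)²/15.0320 = 0.0001
  (30 − 17.1495)²/17.1495 = 9.6292
  (16 − 34.8612)²/34.8612 = 10.2046
  (33 − 26.9893)²/26.9893 = 1.3386
χ² = 6.1187 + 3.6118 + 0.0354 + 0.3258 + 1.4961 + 0.8744 + 0.0319 + 0.0175 + 0.0001 + 9.6292 + 10.2046 + 1.3386 = 33.684
df = (4−1)(3−1) = 6. Since 33.684 > 14.449, reject the null hypothesis of independence at α = 0.025.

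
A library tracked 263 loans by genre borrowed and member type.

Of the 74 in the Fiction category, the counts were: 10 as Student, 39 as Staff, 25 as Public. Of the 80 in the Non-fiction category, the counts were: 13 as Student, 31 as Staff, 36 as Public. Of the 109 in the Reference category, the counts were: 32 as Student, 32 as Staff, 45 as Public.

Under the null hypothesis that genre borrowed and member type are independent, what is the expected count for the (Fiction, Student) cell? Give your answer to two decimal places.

15.48

Row total (Fiction) = 74; column total (Student) = 55; grand total N = 263.
Expected count = (row total × column total) / N = 74 × 55 / 263 = 15.48.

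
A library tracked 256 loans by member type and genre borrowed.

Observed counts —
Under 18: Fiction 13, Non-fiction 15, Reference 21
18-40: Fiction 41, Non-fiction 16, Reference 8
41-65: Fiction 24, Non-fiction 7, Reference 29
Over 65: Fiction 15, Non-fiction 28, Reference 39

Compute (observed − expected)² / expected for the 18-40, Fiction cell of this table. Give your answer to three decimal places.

Row total (18-40) = 65; column total (Fiction) = 93; N = 256.
Expected count E = 65 × 93 / 256 = 23.6133.
Contribution = (O − E)²/E = (41 − 23.6133)² / 23.6133 = 12.802.

12.802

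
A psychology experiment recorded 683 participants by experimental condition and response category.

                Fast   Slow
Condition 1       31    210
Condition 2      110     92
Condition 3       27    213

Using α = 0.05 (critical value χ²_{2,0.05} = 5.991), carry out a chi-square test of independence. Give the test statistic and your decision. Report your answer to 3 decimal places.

Row totals: 241, 202, 240. Column totals: 168, 515. Grand total N = 683.
Expected counts (row total × column total / N):
  Condition 1, Fast: 241×168/683 = 59.27965
  Condition 1, Slow: 241×515/683 = 181.72035
  Condition 2, Fast: 202×168/683 = 49.68668
  Condition 2, Slow: 202×515/683 = 152.31332
  Condition 3, Fast: 240×168/683 = 59.03367
  Condition 3, Slow: 240×515/683 = 180.96633
Contributions (O − E)²/E:
  (31 − 59.27965)²/59.27965 = 13.4909
  (210 − 181.72035)²/181.72035 = 4.4009
  (110 − 49.68668)²/49.68668 = 73.2127
  (92 − 152.31332)²/152.31332 = 23.8830
  (27 − 59.03367)²/59.03367 = 17.3826
  (213 − 180.96633)²/180.96633 = 5.6704
χ² = 13.4909 + 4.4009 + 73.2127 + 23.8830 + 17.3826 + 5.6704 = 138.041
df = (3−1)(2−1) = 2. Since 138.041 > 5.991, reject the null hypothesis of independence at α = 0.05.

138.041; reject H₀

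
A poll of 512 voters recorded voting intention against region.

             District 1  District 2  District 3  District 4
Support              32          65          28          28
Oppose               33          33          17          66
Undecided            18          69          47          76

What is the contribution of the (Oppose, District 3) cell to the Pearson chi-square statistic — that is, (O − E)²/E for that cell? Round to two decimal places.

3.57

Row total (Oppose) = 149; column total (District 3) = 92; N = 512.
Expected count E = 149 × 92 / 512 = 26.773.
Contribution = (O − E)²/E = (17 − 26.773)² / 26.773 = 3.57.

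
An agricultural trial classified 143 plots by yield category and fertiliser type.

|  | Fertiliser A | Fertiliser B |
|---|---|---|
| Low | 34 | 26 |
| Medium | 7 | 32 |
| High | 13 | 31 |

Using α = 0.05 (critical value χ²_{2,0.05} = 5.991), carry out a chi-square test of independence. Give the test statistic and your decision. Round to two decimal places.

16.90; reject H₀

Row totals: 60, 39, 44. Column totals: 54, 89. Grand total N = 143.
Expected counts (row total × column total / N):
  Low, Fertiliser A: 60×54/143 = 22.657
  Low, Fertiliser B: 60×89/143 = 37.343
  Medium, Fertiliser A: 39×54/143 = 14.727
  Medium, Fertiliser B: 39×89/143 = 24.273
  High, Fertiliser A: 44×54/143 = 16.615
  High, Fertiliser B: 44×89/143 = 27.385
Contributions (O − E)²/E:
  (34 − 22.657)²/22.657 = 5.6788
  (26 − 37.343)²/37.343 = 3.4455
  (7 − 14.727)²/14.727 = 4.0542
  (32 − 24.273)²/24.273 = 2.4598
  (13 − 16.615)²/16.615 = 0.7865
  (31 − 27.385)²/27.385 = 0.4772
χ² = 5.6788 + 3.4455 + 4.0542 + 2.4598 + 0.7865 + 0.4772 = 16.90
df = (3−1)(2−1) = 2. Since 16.90 > 5.991, reject the null hypothesis of independence at α = 0.05.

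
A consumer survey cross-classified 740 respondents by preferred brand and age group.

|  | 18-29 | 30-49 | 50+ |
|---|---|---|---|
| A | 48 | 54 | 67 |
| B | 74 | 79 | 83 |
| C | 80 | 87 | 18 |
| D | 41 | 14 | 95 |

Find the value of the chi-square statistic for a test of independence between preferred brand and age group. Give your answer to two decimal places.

114.45

Row totals: 169, 236, 185, 150. Column totals: 243, 234, 263. Grand total N = 740.
Expected counts (row total × column total / N):
  A, 18-29: 169×243/740 = 55.496
  A, 30-49: 169×234/740 = 53.441
  A, 50+: 169×263/740 = 60.064
  B, 18-29: 236×243/740 = 77.497
  B, 30-49: 236×234/740 = 74.627
  B, 50+: 236×263/740 = 83.876
  C, 18-29: 185×243/740 = 60.750
  C, 30-49: 185×234/740 = 58.500
  C, 50+: 185×263/740 = 65.750
  D, 18-29: 150×243/740 = 49.257
  D, 30-49: 150×234/740 = 47.432
  D, 50+: 150×263/740 = 53.311
Contributions (O − E)²/E:
  (48 − 55.496)²/55.496 = 1.0125
  (54 − 53.441)²/53.441 = 0.0058
  (67 − 60.064)²/60.064 = 0.8009
  (74 − 77.497)²/77.497 = 0.1578
  (79 − 74.627)²/74.627 = 0.2562
  (83 − 83.876)²/83.876 = 0.0091
  (80 − 60.750)²/60.750 = 6.0998
  (87 − 58.500)²/58.500 = 13.8846
  (18 − 65.750)²/65.750 = 34.6778
  (41 − 49.257)²/49.257 = 1.3841
  (14 − 47.432)²/47.432 = 23.5642
  (95 − 53.311)²/53.311 = 32.6006
χ² = 1.0125 + 0.0058 + 0.8009 + 0.1578 + 0.2562 + 0.0091 + 6.0998 + 13.8846 + 34.6778 + 1.3841 + 23.5642 + 32.6006 = 114.45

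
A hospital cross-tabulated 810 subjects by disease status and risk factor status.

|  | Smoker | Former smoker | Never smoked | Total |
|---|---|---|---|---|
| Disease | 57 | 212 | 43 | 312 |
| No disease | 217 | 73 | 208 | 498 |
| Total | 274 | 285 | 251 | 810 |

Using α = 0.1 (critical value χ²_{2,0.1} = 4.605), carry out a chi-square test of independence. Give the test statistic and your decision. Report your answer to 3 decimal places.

239.613; reject H₀

Grand total N = 810.
Expected counts (row total × column total / N):
  Disease, Smoker: 312×274/810 = 105.5407
  Disease, Former smoker: 312×285/810 = 109.7778
  Disease, Never smoked: 312×251/810 = 96.6815
  No disease, Smoker: 498×274/810 = 168.4593
  No disease, Former smoker: 498×285/810 = 175.2222
  No disease, Never smoked: 498×251/810 = 154.3185
Contributions (O − E)²/E:
  (57 − 105.5407)²/105.5407 = 22.3250
  (212 − 109.7778)²/109.7778 = 95.1866
  (43 − 96.6815)²/96.6815 = 29.8062
  (217 − 168.4593)²/168.4593 = 13.9868
  (73 − 175.2222)²/175.2222 = 59.6350
  (208 − 154.3185)²/154.3185 = 18.6737
χ² = 22.3250 + 95.1866 + 29.8062 + 13.9868 + 59.6350 + 18.6737 = 239.613
df = (2−1)(3−1) = 2. Since 239.613 > 4.605, reject the null hypothesis of independence at α = 0.1.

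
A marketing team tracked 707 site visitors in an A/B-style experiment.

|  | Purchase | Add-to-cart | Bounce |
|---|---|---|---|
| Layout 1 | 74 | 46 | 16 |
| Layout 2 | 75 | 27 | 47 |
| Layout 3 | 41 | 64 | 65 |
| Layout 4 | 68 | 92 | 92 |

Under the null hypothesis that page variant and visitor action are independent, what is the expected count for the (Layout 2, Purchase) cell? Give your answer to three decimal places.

54.373

Row total (Layout 2) = 149; column total (Purchase) = 258; grand total N = 707.
Expected count = (row total × column total) / N = 149 × 258 / 707 = 54.373.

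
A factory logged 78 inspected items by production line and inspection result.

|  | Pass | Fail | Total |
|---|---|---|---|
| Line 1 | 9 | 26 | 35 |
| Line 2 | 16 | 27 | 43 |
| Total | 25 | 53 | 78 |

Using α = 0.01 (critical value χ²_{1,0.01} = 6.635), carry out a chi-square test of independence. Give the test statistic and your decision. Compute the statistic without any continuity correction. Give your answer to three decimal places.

1.171; fail to reject H₀

Grand total N = 78.
Expected counts (row total × column total / N):
  Line 1, Pass: 35×25/78 = 11.2179
  Line 1, Fail: 35×53/78 = 23.7821
  Line 2, Pass: 43×25/78 = 13.7821
  Line 2, Fail: 43×53/78 = 29.2179
Contributions (O − E)²/E:
  (9 − 11.2179)²/11.2179 = 0.4385
  (26 − 23.7821)²/23.7821 = 0.2068
  (16 − 13.7821)²/13.7821 = 0.3569
  (27 − 29.2179)²/29.2179 = 0.1684
χ² = 0.4385 + 0.2068 + 0.3569 + 0.1684 = 1.171
df = (2−1)(2−1) = 1. Since 1.171 < 6.635, fail to reject the null hypothesis of independence at α = 0.01.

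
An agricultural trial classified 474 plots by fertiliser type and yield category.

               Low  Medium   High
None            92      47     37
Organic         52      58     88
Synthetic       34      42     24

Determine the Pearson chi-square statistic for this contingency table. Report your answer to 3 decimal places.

40.836

Row totals: 176, 198, 100. Column totals: 178, 147, 149. Grand total N = 474.
Expected counts (row total × column total / N):
  None, Low: 176×178/474 = 66.0928
  None, Medium: 176×147/474 = 54.5823
  None, High: 176×149/474 = 55.3249
  Organic, Low: 198×178/474 = 74.3544
  Organic, Medium: 198×147/474 = 61.4051
  Organic, High: 198×149/474 = 62.2405
  Synthetic, Low: 100×178/474 = 37.5527
  Synthetic, Medium: 100×147/474 = 31.0127
  Synthetic, High: 100×149/474 = 31.4346
Contributions (O − E)²/E:
  (92 − 66.0928)²/66.0928 = 10.1552
  (47 − 54.5823)²/54.5823 = 1.0533
  (37 − 55.3249)²/55.3249 = 6.0696
  (52 − 74.3544)²/74.3544 = 6.7208
  (58 − 61.4051)²/61.4051 = 0.1888
  (88 − 62.2405)²/62.2405 = 10.6611
  (34 − 37.5527)²/37.5527 = 0.3361
  (42 − 31.0127)²/31.0127 = 3.8926
  (24 − 31.4346)²/31.4346 = 1.7584
χ² = 10.1552 + 1.0533 + 6.0696 + 6.7208 + 0.1888 + 10.6611 + 0.3361 + 3.8926 + 1.7584 = 40.836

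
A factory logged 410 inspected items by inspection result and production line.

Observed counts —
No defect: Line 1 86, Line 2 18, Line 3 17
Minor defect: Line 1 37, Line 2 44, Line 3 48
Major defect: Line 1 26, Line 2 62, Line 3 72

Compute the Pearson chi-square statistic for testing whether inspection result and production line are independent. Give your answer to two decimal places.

Row totals: 121, 129, 160. Column totals: 149, 124, 137. Grand total N = 410.
Expected counts (row total × column total / N):
  No defect, Line 1: 121×149/410 = 43.973
  No defect, Line 2: 121×124/410 = 36.595
  No defect, Line 3: 121×137/410 = 40.432
  Minor defect, Line 1: 129×149/410 = 46.880
  Minor defect, Line 2: 129×124/410 = 39.015
  Minor defect, Line 3: 129×137/410 = 43.105
  Major defect, Line 1: 160×149/410 = 58.146
  Major defect, Line 2: 160×124/410 = 48.390
  Major defect, Line 3: 160×137/410 = 53.463
Contributions (O − E)²/E:
  (86 − 43.973)²/43.973 = 40.1671
  (18 − 36.595)²/36.595 = 9.4487
  (17 − 40.432)²/40.432 = 13.5798
  (37 − 46.880)²/46.880 = 2.0822
  (44 − 39.015)²/39.015 = 0.6369
  (48 − 43.105)²/43.105 = 0.5559
  (26 − 58.146)²/58.146 = 17.7719
  (62 − 48.390)²/48.390 = 3.8279
  (72 − 53.463)²/53.463 = 6.4273
χ² = 40.1671 + 9.4487 + 13.5798 + 2.0822 + 0.6369 + 0.5559 + 17.7719 + 3.8279 + 6.4273 = 94.50

94.50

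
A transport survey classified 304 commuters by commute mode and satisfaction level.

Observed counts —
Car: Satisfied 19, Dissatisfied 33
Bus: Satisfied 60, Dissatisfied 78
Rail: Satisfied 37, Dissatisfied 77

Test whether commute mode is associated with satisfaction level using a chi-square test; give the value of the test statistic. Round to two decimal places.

Row totals: 52, 138, 114. Column totals: 116, 188. Grand total N = 304.
Expected counts (row total × column total / N):
  Car, Satisfied: 52×116/304 = 19.842
  Car, Dissatisfied: 52×188/304 = 32.158
  Bus, Satisfied: 138×116/304 = 52.658
  Bus, Dissatisfied: 138×188/304 = 85.342
  Rail, Satisfied: 114×116/304 = 43.500
  Rail, Dissatisfied: 114×188/304 = 70.500
Contributions (O − E)²/E:
  (19 − 19.842)²/19.842 = 0.0357
  (33 − 32.158)²/32.158 = 0.0220
  (60 − 52.658)²/52.658 = 1.0237
  (78 − 85.342)²/85.342 = 0.6316
  (37 − 43.500)²/43.500 = 0.9713
  (77 − 70.500)²/70.500 = 0.5993
χ² = 0.0357 + 0.0220 + 1.0237 + 0.6316 + 0.9713 + 0.5993 = 3.28

3.28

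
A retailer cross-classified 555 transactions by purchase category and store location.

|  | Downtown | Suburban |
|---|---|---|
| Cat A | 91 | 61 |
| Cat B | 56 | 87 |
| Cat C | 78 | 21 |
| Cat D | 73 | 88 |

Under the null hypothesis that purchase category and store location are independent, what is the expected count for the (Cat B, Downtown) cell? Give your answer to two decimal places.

76.78

Row total (Cat B) = 143; column total (Downtown) = 298; grand total N = 555.
Expected count = (row total × column total) / N = 143 × 298 / 555 = 76.78.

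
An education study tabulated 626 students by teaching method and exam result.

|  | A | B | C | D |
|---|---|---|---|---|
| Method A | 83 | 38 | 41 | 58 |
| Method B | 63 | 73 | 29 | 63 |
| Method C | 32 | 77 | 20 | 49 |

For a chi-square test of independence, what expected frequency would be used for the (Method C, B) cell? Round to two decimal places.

Row total (Method C) = 178; column total (B) = 188; grand total N = 626.
Expected count = (row total × column total) / N = 178 × 188 / 626 = 53.46.

53.46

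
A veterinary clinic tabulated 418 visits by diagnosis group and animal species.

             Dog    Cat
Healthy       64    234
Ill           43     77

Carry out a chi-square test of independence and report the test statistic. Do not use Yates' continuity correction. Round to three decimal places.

9.259

Row totals: 298, 120. Column totals: 107, 311. Grand total N = 418.
Expected counts (row total × column total / N):
  Healthy, Dog: 298×107/418 = 76.2823
  Healthy, Cat: 298×311/418 = 221.7177
  Ill, Dog: 120×107/418 = 30.7177
  Ill, Cat: 120×311/418 = 89.2823
Contributions (O − E)²/E:
  (64 − 76.2823)²/76.2823 = 1.9776
  (234 − 221.7177)²/221.7177 = 0.6804
  (43 − 30.7177)²/30.7177 = 4.9110
  (77 − 89.2823)²/89.2823 = 1.6896
χ² = 1.9776 + 0.6804 + 4.9110 + 1.6896 = 9.259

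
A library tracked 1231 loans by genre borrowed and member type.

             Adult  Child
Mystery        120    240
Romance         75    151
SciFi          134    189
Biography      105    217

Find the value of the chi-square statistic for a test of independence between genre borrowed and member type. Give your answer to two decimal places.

7.49

Row totals: 360, 226, 323, 322. Column totals: 434, 797. Grand total N = 1231.
Expected counts (row total × column total / N):
  Mystery, Adult: 360×434/1231 = 126.921
  Mystery, Child: 360×797/1231 = 233.079
  Romance, Adult: 226×434/1231 = 79.678
  Romance, Child: 226×797/1231 = 146.322
  SciFi, Adult: 323×434/1231 = 113.877
  SciFi, Child: 323×797/1231 = 209.123
  Biography, Adult: 322×434/1231 = 113.524
  Biography, Child: 322×797/1231 = 208.476
Contributions (O − E)²/E:
  (120 − 126.921)²/126.921 = 0.3774
  (240 − 233.079)²/233.079 = 0.2055
  (75 − 79.678)²/79.678 = 0.2747
  (151 − 146.322)²/146.322 = 0.1496
  (134 − 113.877)²/113.877 = 3.5559
  (189 − 209.123)²/209.123 = 1.9363
  (105 − 113.524)²/113.524 = 0.6400
  (217 − 208.476)²/208.476 = 0.3485
χ² = 0.3774 + 0.2055 + 0.2747 + 0.1496 + 3.5559 + 1.9363 + 0.6400 + 0.3485 = 7.49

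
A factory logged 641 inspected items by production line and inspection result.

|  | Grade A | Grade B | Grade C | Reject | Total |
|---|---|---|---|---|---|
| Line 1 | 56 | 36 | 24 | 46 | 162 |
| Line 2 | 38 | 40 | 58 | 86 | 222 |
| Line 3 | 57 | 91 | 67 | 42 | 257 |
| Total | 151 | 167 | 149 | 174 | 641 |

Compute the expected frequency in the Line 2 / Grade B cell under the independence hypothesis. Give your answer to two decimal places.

57.84

Row total (Line 2) = 222; column total (Grade B) = 167; grand total N = 641.
Expected count = (row total × column total) / N = 222 × 167 / 641 = 57.84.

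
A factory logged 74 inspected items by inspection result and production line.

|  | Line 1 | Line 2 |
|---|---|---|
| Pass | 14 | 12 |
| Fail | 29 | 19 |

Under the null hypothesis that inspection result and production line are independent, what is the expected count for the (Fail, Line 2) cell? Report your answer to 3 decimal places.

20.108

Row total (Fail) = 48; column total (Line 2) = 31; grand total N = 74.
Expected count = (row total × column total) / N = 48 × 31 / 74 = 20.108.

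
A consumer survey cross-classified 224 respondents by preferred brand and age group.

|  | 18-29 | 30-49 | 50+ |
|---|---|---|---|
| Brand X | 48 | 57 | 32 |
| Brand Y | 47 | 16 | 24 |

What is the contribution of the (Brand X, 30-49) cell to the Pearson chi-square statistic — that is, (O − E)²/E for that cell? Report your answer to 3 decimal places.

Row total (Brand X) = 137; column total (30-49) = 73; N = 224.
Expected count E = 137 × 73 / 224 = 44.6473.
Contribution = (O − E)²/E = (57 − 44.6473)² / 44.6473 = 3.418.

3.418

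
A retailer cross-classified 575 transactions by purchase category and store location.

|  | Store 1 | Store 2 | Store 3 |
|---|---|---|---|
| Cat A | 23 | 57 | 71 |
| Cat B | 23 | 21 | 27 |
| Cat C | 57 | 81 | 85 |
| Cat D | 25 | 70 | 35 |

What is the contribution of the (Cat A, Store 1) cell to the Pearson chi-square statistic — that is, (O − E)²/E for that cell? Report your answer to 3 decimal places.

Row total (Cat A) = 151; column total (Store 1) = 128; N = 575.
Expected count E = 151 × 128 / 575 = 33.6139.
Contribution = (O − E)²/E = (23 − 33.6139)² / 33.6139 = 3.351.

3.351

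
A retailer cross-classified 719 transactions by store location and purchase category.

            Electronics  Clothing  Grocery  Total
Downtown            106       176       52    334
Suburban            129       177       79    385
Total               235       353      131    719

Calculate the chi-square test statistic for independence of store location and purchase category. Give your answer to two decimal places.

Grand total N = 719.
Expected counts (row total × column total / N):
  Downtown, Electronics: 334×235/719 = 109.166
  Downtown, Clothing: 334×353/719 = 163.981
  Downtown, Grocery: 334×131/719 = 60.854
  Suburban, Electronics: 385×235/719 = 125.834
  Suburban, Clothing: 385×353/719 = 189.019
  Suburban, Grocery: 385×131/719 = 70.146
Contributions (O − E)²/E:
  (106 − 109.166)²/109.166 = 0.0918
  (176 − 163.981)²/163.981 = 0.8809
  (52 − 60.854)²/60.854 = 1.2882
  (129 − 125.834)²/125.834 = 0.0797
  (177 − 189.019)²/189.019 = 0.7642
  (79 − 70.146)²/70.146 = 1.1176
χ² = 0.0918 + 0.8809 + 1.2882 + 0.0797 + 0.7642 + 1.1176 = 4.22

4.22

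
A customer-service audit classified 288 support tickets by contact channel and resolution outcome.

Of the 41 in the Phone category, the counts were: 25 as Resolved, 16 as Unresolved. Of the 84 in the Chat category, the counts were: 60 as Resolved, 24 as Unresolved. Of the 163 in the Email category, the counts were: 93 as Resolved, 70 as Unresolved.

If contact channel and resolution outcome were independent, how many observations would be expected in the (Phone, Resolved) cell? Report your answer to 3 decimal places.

25.340

Row total (Phone) = 41; column total (Resolved) = 178; grand total N = 288.
Expected count = (row total × column total) / N = 41 × 178 / 288 = 25.340.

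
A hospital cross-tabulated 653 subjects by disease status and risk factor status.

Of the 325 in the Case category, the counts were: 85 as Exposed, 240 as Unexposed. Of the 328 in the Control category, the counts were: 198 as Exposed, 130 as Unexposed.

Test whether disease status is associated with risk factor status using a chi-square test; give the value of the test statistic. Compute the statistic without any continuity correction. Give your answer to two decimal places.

Row totals: 325, 328. Column totals: 283, 370. Grand total N = 653.
Expected counts (row total × column total / N):
  Case, Exposed: 325×283/653 = 140.850
  Case, Unexposed: 325×370/653 = 184.150
  Control, Exposed: 328×283/653 = 142.150
  Control, Unexposed: 328×370/653 = 185.850
Contributions (O − E)²/E:
  (85 − 140.850)²/140.850 = 22.1457
  (240 − 184.150)²/184.150 = 16.9385
  (198 − 142.150)²/142.150 = 21.9432
  (130 − 185.850)²/185.850 = 16.7835
χ² = 22.1457 + 16.9385 + 21.9432 + 16.7835 = 77.81

77.81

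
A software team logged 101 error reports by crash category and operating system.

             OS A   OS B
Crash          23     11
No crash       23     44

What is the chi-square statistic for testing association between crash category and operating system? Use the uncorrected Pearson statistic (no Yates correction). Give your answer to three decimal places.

Row totals: 34, 67. Column totals: 46, 55. Grand total N = 101.
Expected counts (row total × column total / N):
  Crash, OS A: 34×46/101 = 15.4851
  Crash, OS B: 34×55/101 = 18.5149
  No crash, OS A: 67×46/101 = 30.5149
  No crash, OS B: 67×55/101 = 36.4851
Contributions (O − E)²/E:
  (23 − 15.4851)²/15.4851 = 3.6470
  (11 − 18.5149)²/18.5149 = 3.0502
  (23 − 30.5149)²/30.5149 = 1.8507
  (44 − 36.4851)²/36.4851 = 1.5479
χ² = 3.6470 + 3.0502 + 1.8507 + 1.5479 = 10.096

10.096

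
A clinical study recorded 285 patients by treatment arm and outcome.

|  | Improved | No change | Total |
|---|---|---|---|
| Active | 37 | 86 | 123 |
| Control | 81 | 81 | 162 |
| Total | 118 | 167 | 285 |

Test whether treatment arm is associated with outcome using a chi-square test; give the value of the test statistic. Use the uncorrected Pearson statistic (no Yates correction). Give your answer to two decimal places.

Grand total N = 285.
Expected counts (row total × column total / N):
  Active, Improved: 123×118/285 = 50.926
  Active, No change: 123×167/285 = 72.074
  Control, Improved: 162×118/285 = 67.074
  Control, No change: 162×167/285 = 94.926
Contributions (O − E)²/E:
  (37 − 50.926)²/50.926 = 3.8081
  (86 − 72.074)²/72.074 = 2.6908
  (81 − 67.074)²/67.074 = 2.8913
  (81 − 94.926)²/94.926 = 2.0430
χ² = 3.8081 + 2.6908 + 2.8913 + 2.0430 = 11.43

11.43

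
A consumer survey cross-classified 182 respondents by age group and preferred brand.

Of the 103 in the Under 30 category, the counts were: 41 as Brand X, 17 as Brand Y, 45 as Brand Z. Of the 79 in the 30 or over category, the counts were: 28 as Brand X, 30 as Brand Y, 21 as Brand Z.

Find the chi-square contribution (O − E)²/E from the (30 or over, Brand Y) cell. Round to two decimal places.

Row total (30 or over) = 79; column total (Brand Y) = 47; N = 182.
Expected count E = 79 × 47 / 182 = 20.401.
Contribution = (O − E)²/E = (30 − 20.401)² / 20.401 = 4.52.

4.52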